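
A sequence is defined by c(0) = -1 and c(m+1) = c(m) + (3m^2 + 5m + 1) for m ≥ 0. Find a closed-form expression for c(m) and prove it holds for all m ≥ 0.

Claim: c(m) = m^3 + m^2 − m − 1.

Base case: c(0) = -1, and 0^3 + 0^2 − 0 − 1 = -1.
Assume c(k) = k^3 + k^2 − k − 1.
Then c(k+1) = c(k) + (3k^2 + 5k + 1) = (k^3 + k^2 − k − 1) + (3k^2 + 5k + 1) = k^3 + 4k^2 + 4k,
and (k+1)^3 + (k+1)^2 − (k+1) − 1 = k^3 + 4k^2 + 4k.
Hence c(m) = m^3 + m^2 − m − 1 for every m ≥ 0, by induction.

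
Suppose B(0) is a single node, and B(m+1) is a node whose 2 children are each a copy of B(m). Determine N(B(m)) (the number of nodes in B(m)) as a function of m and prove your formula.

Claim: N(B(m)) = 2^{m+1} − 1.

Base case: N(B(0)) = 1, and 2^{0+1} − 1 = 1.
Assume N(B(r)) = 2^{r+1} − 1.
Then N(B(r+1)) = 1 + 2N(B(r)) = 1 + 2(2^{r+1} − 1) = 2^{r+2} − 2 + 1 = 2^{r+2} − 1.
So the formula holds for r+1, and by induction N(B(m)) = 2^{m+1} − 1 for all m ≥ 0.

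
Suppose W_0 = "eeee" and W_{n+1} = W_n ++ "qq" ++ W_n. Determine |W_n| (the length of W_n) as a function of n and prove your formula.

Claim: |W_n| = 6·2^n − 2.

Base case: |W_0| = 4, and 6·2^0 − 2 = 4.
Assume |W_m| = 6·2^m − 2.
Then |W_{m+1}| = |W_m| + 2 + |W_m| = 2|W_m| + 2 = 2(6·2^m − 2) + 2 = 6·2^{m+1} − 4 + 2 = 6·2^{m+1} − 2.
This completes the inductive step, so |W_n| = 6·2^n − 2 for all n ≥ 0.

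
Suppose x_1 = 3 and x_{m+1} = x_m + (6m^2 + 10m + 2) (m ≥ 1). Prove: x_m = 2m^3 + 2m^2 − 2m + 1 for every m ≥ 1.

Base case: x_1 = 3, and 2·1^3 + 2·1^2 − 2·1 + 1 = 3.
Assume x_k = 2k^3 + 2k^2 − 2k + 1.
Then x_{k+1} = x_k + (6k^2 + 10k + 2) = (2k^3 + 2k^2 − 2k + 1) + (6k^2 + 10k + 2) = 2k^3 + 8k^2 + 8k + 3,
and 2·(k+1)^3 + 2·(k+1)^2 − 2·(k+1) + 1 = 2k^3 + 8k^2 + 8k + 3.
Hence x_m = 2m^3 + 2m^2 − 2m + 1 for every m ≥ 1, by induction.

x_m = 2m^3 + 2m^2 − 2m + 1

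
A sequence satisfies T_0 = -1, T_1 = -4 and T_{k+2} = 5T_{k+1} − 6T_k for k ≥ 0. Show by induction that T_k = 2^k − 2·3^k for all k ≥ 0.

Base cases: T_0 = -1 and 2^0 − 2·3^0 = -1; T_1 = -4 and 2^1 − 2·3^1 = -4.
Assume T_j = 2^j − 2·3^j for all 0 ≤ j ≤ m, where m ≥ 1.
Then T_{m+1} = 5T_m − 6T_{m−1} = 5·(2^m − 2·3^m) − 6·(2^{m−1} − 2·3^{m−1}) = (5·2 − 6)2^{m−1} − 2·(5·3 − 6)3^{m−1} = 4·2^{m−1} − 18·3^{m−1} = 2^{m+1} − 2·3^{m+1}.
By strong induction, T_k = 2^k − 2·3^k for all k ≥ 0.

T_k = 2^k − 2·3^k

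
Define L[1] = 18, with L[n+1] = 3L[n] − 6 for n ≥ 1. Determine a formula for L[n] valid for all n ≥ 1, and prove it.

Claim: L[n] = 5·3^n + 3.

Base case: L[1] = 18, and 5·3^1 + 3 = 15 + 3 = 18.
Assume L[j] = 5·3^j + 3 for some j ≥ 1.
Then L[j+1] = 3L[j] − 6 = 3·(5·3^j + 3) − 6 = 15·3^j + 9 − 6 = 5·3^{j+1} + 3.
Hence L[n] = 5·3^n + 3 for every n ≥ 1, by induction.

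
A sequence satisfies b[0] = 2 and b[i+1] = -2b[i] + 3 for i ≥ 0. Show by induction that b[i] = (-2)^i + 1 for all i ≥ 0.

Base case: b[0] = 2, and (-2)^0 + 1 = 1 + 1 = 2.
Assume b[r] = (-2)^r + 1 for some r ≥ 0.
Then b[r+1] = -2b[r] + 3 = -2·((-2)^r + 1) + 3 = -2·(-2)^r − 2 + 3 = (-2)^{r+1} + 1.
So the formula holds for r+1, and by induction b[i] = (-2)^i + 1 for all i ≥ 0.

b[i] = (-2)^i + 1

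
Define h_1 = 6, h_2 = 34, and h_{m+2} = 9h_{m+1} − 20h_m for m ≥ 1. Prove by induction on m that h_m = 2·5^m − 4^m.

Base cases: h_1 = 6 and 2·5^1 − 4^1 = 6; h_2 = 34 and 2·5^2 − 4^2 = 34.
Assume h_j = 2·5^j − 4^j for all 1 ≤ j ≤ k, where k ≥ 2.
Then h_{k+1} = 9h_k − 20h_{k−1} = 9·(2·5^k − 4^k) − 20·(2·5^{k−1} − 4^{k−1}) = 2·(9·5 − 20)5^{k−1} − (9·4 − 20)4^{k−1} = 50·5^{k−1} − 16·4^{k−1} = 2·5^{k+1} − 4^{k+1}.
By strong induction, h_m = 2·5^m − 4^m for all m ≥ 1.

h_m = 2·5^m − 4^m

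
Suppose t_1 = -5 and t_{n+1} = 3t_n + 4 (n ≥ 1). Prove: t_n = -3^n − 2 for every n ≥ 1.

Base case: t_1 = -5, and -3^1 − 2 = -3 − 2 = -5.
Assume t_j = -3^j − 2 for some j ≥ 1.
Then t_{j+1} = 3t_j + 4 = 3·(-3^j − 2) + 4 = -3^{j+1} − 6 + 4 = -3^{j+1} − 2.
Hence t_n = -3^n − 2 for every n ≥ 1, by induction.

t_n = -3^n − 2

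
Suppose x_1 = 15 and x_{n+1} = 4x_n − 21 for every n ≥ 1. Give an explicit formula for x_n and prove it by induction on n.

Claim: x_n = 2·4^n + 7.

Base case: x_1 = 15, and 2·4^1 + 7 = 8 + 7 = 15.
Assume x_r = 2·4^r + 7 for some r ≥ 1.
Then x_{r+1} = 4x_r − 21 = 4·(2·4^r + 7) − 21 = 8·4^r + 28 − 21 = 2·4^{r+1} + 7.
By induction, x_n = 2·4^n + 7 for all n ≥ 1.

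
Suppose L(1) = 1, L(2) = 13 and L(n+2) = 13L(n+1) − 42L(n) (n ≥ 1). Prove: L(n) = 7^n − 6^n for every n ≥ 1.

Base cases: L(1) = 1 and 7^1 − 6^1 = 1; L(2) = 13 and 7^2 − 6^2 = 13.
Assume L(j) = 7^j − 6^j for all 1 ≤ j ≤ k, where k ≥ 2.
Then L(k+1) = 13L(k) − 42L(k−1) = 13·(7^k − 6^k) − 42·(7^{k−1} − 6^{k−1}) = (13·7 − 42)7^{k−1} − (13·6 − 42)6^{k−1} = 49·7^{k−1} − 36·6^{k−1} = 7^{k+1} − 6^{k+1}.
By strong induction, L(n) = 7^n − 6^n for all n ≥ 1.

L(n) = 7^n − 6^n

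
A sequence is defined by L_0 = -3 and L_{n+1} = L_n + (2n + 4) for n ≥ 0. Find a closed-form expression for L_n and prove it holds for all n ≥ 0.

Claim: L_n = n^2 + 3n − 3.

Base case: L_0 = -3, and 0^2 + 3·0 − 3 = -3.
Assume L_m = m^2 + 3m − 3.
Then L_{m+1} = L_m + (2m + 4) = (m^2 + 3m − 3) + (2m + 4) = m^2 + 5m + 1,
and (m+1)^2 + 3·(m+1) − 3 = m^2 + 5m + 1.
Hence L_n = n^2 + 3n − 3 for every n ≥ 0, by induction.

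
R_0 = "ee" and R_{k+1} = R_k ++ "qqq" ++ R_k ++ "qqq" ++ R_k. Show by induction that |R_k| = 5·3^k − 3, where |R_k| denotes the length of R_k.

Base case: |R_0| = 2, and 5·3^0 − 3 = 2.
Assume |R_r| = 5·3^r − 3.
Then |R_{r+1}| = 3|R_r| + 6 = 3(5·3^r − 3) + 6 = 5·3^{r+1} − 9 + 6 = 5·3^{r+1} − 3.
Hence |R_k| = 5·3^k − 3 for every k ≥ 0, by induction.

|R_k| = 5·3^k − 3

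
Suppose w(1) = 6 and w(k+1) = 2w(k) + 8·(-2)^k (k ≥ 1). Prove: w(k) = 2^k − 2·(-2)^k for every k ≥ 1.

Base case: w(1) = 6, and 2^1 − 2·(-2)^1 = 2 + 4 = 6.
Assume w(r) = 2^r − 2·(-2)^r for some r ≥ 1.
Then w(r+1) = 2w(r) + 8·(-2)^r = 2·(2^r − 2·(-2)^r) + 8·(-2)^r = 2^{r+1} − 4·(-2)^r + 8·(-2)^r = 2^{r+1} + 4·(-2)^r = 2^{r+1} − 2·(-2)^{r+1}.
This completes the inductive step, so w(k) = 2^k − 2·(-2)^k for all k ≥ 1.

w(k) = 2^k − 2·(-2)^k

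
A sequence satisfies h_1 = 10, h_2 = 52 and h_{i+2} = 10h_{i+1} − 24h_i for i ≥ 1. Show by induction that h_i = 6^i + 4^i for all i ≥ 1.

Base cases: h_1 = 10 and 6^1 + 4^1 = 10; h_2 = 52 and 6^2 + 4^2 = 52.
Assume h_j = 6^j + 4^j for all 1 ≤ j ≤ r, where r ≥ 2.
Then h_{r+1} = 10h_r − 24h_{r−1} = 10·(6^r + 4^r) − 24·(6^{r−1} + 4^{r−1}) = (10·6 − 24)6^{r−1} + (10·4 − 24)4^{r−1} = 36·6^{r−1} + 16·4^{r−1} = 6^{r+1} + 4^{r+1}.
Hence h_i = 6^i + 4^i for every i ≥ 1, by strong induction.

h_i = 6^i + 4^i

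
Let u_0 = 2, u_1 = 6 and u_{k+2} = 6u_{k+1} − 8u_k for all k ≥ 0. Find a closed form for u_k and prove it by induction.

Claim: u_k = 2^k + 4^k.

Base cases: u_0 = 2 and 2^0 + 4^0 = 2; u_1 = 6 and 2^1 + 4^1 = 6.
Assume u_i = 2^i + 4^i for all 0 ≤ i ≤ j, where j ≥ 1.
Then u_{j+1} = 6u_j − 8u_{j−1} = 6·(2^j + 4^j) − 8·(2^{j−1} + 4^{j−1}) = (6·2 − 8)2^{j−1} + (6·4 − 8)4^{j−1} = 4·2^{j−1} + 16·4^{j−1} = 2^{j+1} + 4^{j+1}.
This completes the inductive step, so u_k = 2^k + 4^k for all k ≥ 0.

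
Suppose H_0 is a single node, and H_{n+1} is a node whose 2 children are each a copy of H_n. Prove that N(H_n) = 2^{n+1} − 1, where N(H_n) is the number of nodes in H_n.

Base case: N(H_0) = 1, and 2^{0+1} − 1 = 1.
Assume N(H_r) = 2^{r+1} − 1.
Then N(H_{r+1}) = 1 + 2N(H_r) = 1 + 2(2^{r+1} − 1) = 2^{r+2} − 2 + 1 = 2^{r+2} − 1.
This completes the inductive step, so N(H_n) = 2^{n+1} − 1 for all n ≥ 0.

N(H_n) = 2^{n+1} − 1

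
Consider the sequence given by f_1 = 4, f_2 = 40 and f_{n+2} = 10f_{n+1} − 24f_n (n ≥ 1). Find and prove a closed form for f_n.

Claim: f_n = 2·6^n − 2·4^n.

Base cases: f_1 = 4 and 2·6^1 − 2·4^1 = 4; f_2 = 40 and 2·6^2 − 2·4^2 = 40.
Assume f_i = 2·6^i − 2·4^i for all 1 ≤ i ≤ j, where j ≥ 2.
Then f_{j+1} = 10f_j − 24f_{j−1} = 10·(2·6^j − 2·4^j) − 24·(2·6^{j−1} − 2·4^{j−1}) = 2·(10·6 − 24)6^{j−1} − 2·(10·4 − 24)4^{j−1} = 72·6^{j−1} − 32·4^{j−1} = 2·6^{j+1} − 2·4^{j+1}.
Hence f_n = 2·6^n − 2·4^n for every n ≥ 1, by strong induction.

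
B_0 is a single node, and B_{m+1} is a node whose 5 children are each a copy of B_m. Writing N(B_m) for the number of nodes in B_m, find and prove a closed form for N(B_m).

Claim: N(B_m) = (5^{m+1} − 1)/4.

Base case: N(B_0) = 1, and (5^{0+1} − 1)/4 = 1.
Assume N(B_k) = (5^{k+1} − 1)/4.
Then N(B_{k+1}) = 1 + 5N(B_k) = 1 + 5·(5^{k+1} − 1)/4 = 1 + (5^{k+2} − 5)/4 = (4 + 5^{k+2} − 5)/4 = (5^{k+2} − 1)/4.
By induction, N(B_m) = (5^{m+1} − 1)/4 for all m ≥ 0.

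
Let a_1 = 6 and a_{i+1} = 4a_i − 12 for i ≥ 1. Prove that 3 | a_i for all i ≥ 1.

Base case: a_1 = 6 = 3·2, so 3 | a_1.
Assume 3 | a_r, so a_r = 3t for some integer t.
Then a_{r+1} = 4a_r − 12 = 4·(3t) − 12 = 3(4t − 4), so 3 | a_{r+1}.
By induction, 3 | a_i for all i ≥ 1.

3 | a_i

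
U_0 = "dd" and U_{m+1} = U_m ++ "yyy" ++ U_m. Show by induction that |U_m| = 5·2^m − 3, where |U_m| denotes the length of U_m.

Base case: |U_0| = 2, and 5·2^0 − 3 = 2.
Assume |U_j| = 5·2^j − 3.
Then |U_{j+1}| = |U_j| + 3 + |U_j| = 2|U_j| + 3 = 2(5·2^j − 3) + 3 = 5·2^{j+1} − 6 + 3 = 5·2^{j+1} − 3.
So the formula holds for j+1, and by induction |U_m| = 5·2^m − 3 for all m ≥ 0.

|U_m| = 5·2^m − 3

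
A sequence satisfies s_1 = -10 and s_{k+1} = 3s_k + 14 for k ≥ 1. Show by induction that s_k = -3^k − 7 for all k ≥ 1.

Base case: s_1 = -10, and -3^1 − 7 = -3 − 7 = -10.
Assume s_m = -3^m − 7 for some m ≥ 1.
Then s_{m+1} = 3s_m + 14 = 3·(-3^m − 7) + 14 = -3^{m+1} − 21 + 14 = -3^{m+1} − 7.
So the formula holds for m+1, and by induction s_k = -3^k − 7 for all k ≥ 1.

s_k = -3^k − 7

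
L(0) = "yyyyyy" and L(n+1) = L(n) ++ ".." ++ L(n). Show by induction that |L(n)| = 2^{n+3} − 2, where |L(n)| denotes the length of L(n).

Base case: |L(0)| = 6, and 2^{0+3} − 2 = 6.
Assume |L(k)| = 2^{k+3} − 2.
Then |L(k+1)| = |L(k)| + 2 + |L(k)| = 2|L(k)| + 2 = 2(2^{k+3} − 2) + 2 = 2^{k+1+3} − 4 + 2 = 2^{k+1+3} − 2.
This completes the inductive step, so |L(n)| = 2^{n+3} − 2 for all n ≥ 0.

|L(n)| = 2^{n+3} − 2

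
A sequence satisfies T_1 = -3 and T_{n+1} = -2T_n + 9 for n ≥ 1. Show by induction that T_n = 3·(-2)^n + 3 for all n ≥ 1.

Base case: T_1 = -3, and 3·(-2)^1 + 3 = -6 + 3 = -3.
Assume T_r = 3·(-2)^r + 3 for some r ≥ 1.
Then T_{r+1} = -2T_r + 9 = -2·(3·(-2)^r + 3) + 9 = -6·(-2)^r − 6 + 9 = 3·(-2)^{r+1} + 3.
This completes the inductive step, so T_n = 3·(-2)^n + 3 for all n ≥ 1.

T_n = 3·(-2)^n + 3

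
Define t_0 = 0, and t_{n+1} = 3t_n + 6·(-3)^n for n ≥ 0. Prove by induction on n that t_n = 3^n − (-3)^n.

Base case: t_0 = 0, and 3^0 − (-3)^0 = 1 − 1 = 0.
Assume t_k = 3^k − (-3)^k for some k ≥ 0.
Then t_{k+1} = 3t_k + 6·(-3)^k = 3·(3^k − (-3)^k) + 6·(-3)^k = 3^{k+1} − 3·(-3)^k + 6·(-3)^k = 3^{k+1} + 3·(-3)^k = 3^{k+1} − (-3)^{k+1}.
By induction, t_n = 3^n − (-3)^n for all n ≥ 0.

t_n = 3^n − (-3)^n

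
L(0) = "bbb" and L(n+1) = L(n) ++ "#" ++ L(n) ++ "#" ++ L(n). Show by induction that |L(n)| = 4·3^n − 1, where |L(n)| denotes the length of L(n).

Base case: |L(0)| = 3, and 4·3^0 − 1 = 3.
Assume |L(m)| = 4·3^m − 1.
Then |L(m+1)| = 3|L(m)| + 2 = 3(4·3^m − 1) + 2 = 4·3^{m+1} − 3 + 2 = 4·3^{m+1} − 1.
By induction, |L(n)| = 4·3^n − 1 for all n ≥ 0.

|L(n)| = 4·3^n − 1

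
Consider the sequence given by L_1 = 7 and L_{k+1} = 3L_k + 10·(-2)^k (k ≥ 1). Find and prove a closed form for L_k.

Claim: L_k = 3^k − 2·(-2)^k.

Base case: L_1 = 7, and 3^1 − 2·(-2)^1 = 3 + 4 = 7.
Assume L_r = 3^r − 2·(-2)^r for some r ≥ 1.
Then L_{r+1} = 3L_r + 10·(-2)^r = 3·(3^r − 2·(-2)^r) + 10·(-2)^r = 3^{r+1} − 6·(-2)^r + 10·(-2)^r = 3^{r+1} + 4·(-2)^r = 3^{r+1} − 2·(-2)^{r+1}.
Hence L_k = 3^k − 2·(-2)^k for every k ≥ 1, by induction.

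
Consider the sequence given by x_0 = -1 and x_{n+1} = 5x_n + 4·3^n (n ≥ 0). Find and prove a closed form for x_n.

Claim: x_n = 5^n − 2·3^n.

Base case: x_0 = -1, and 5^0 − 2·3^0 = 1 − 2 = -1.
Assume x_k = 5^k − 2·3^k for some k ≥ 0.
Then x_{k+1} = 5x_k + 4·3^k = 5·(5^k − 2·3^k) + 4·3^k = 5^{k+1} − 10·3^k + 4·3^k = 5^{k+1} − 6·3^k = 5^{k+1} − 2·3^{k+1}.
Hence x_n = 5^n − 2·3^n for every n ≥ 0, by induction.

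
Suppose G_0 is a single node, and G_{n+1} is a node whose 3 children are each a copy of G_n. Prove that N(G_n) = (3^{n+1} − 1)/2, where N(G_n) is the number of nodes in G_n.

Base case: N(G_0) = 1, and (3^{0+1} − 1)/2 = 1.
Assume N(G_j) = (3^{j+1} − 1)/2.
Then N(G_{j+1}) = 1 + 3N(G_j) = 1 + 3·(3^{j+1} − 1)/2 = 1 + (3^{j+2} − 3)/2 = (2 + 3^{j+2} − 3)/2 = (3^{j+2} − 1)/2.
This completes the inductive step, so N(G_n) = (3^{n+1} − 1)/2 for all n ≥ 0.

N(G_n) = (3^{n+1} − 1)/2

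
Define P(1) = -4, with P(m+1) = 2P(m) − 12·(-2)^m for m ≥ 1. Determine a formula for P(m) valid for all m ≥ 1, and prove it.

Claim: P(m) = 2^m + 3·(-2)^m.

Base case: P(1) = -4, and 2^1 + 3·(-2)^1 = 2 − 6 = -4.
Assume P(j) = 2^j + 3·(-2)^j for some j ≥ 1.
Then P(j+1) = 2P(j) − 12·(-2)^j = 2·(2^j + 3·(-2)^j) − 12·(-2)^j = 2^{j+1} + 6·(-2)^j − 12·(-2)^j = 2^{j+1} − 6·(-2)^j = 2^{j+1} + 3·(-2)^{j+1}.
Hence P(m) = 2^m + 3·(-2)^m for every m ≥ 1, by induction.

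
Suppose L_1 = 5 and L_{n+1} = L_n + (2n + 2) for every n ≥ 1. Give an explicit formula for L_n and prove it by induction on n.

Claim: L_n = n^2 + n + 3.

Base case: L_1 = 5, and 1^2 + 1 + 3 = 5.
Assume L_j = j^2 + j + 3.
Then L_{j+1} = L_j + (2j + 2) = (j^2 + j + 3) + (2j + 2) = j^2 + 3j + 5,
and (j+1)^2 + (j+1) + 3 = j^2 + 3j + 5.
This completes the inductive step, so L_n = n^2 + n + 3 for all n ≥ 1.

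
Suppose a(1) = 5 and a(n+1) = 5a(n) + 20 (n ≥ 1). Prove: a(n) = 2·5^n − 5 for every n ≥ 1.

Base case: a(1) = 5, and 2·5^1 − 5 = 10 − 5 = 5.
Assume a(m) = 2·5^m − 5 for some m ≥ 1.
Then a(m+1) = 5a(m) + 20 = 5·(2·5^m − 5) + 20 = 10·5^m − 25 + 20 = 2·5^{m+1} − 5.
This completes the inductive step, so a(n) = 2·5^n − 5 for all n ≥ 1.

a(n) = 2·5^n − 5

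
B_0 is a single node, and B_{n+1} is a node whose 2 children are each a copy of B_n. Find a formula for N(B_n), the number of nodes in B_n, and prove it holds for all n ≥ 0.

Claim: N(B_n) = 2^{n+1} − 1.

Base case: N(B_0) = 1, and 2^{0+1} − 1 = 1.
Assume N(B_j) = 2^{j+1} − 1.
Then N(B_{j+1}) = 1 + 2N(B_j) = 1 + 2(2^{j+1} − 1) = 2^{j+2} − 2 + 1 = 2^{j+2} − 1.
So the formula holds for j+1, and by induction N(B_n) = 2^{n+1} − 1 for all n ≥ 0.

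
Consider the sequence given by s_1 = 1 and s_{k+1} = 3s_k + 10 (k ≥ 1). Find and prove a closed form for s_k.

Claim: s_k = 2·3^k − 5.

Base case: s_1 = 1, and 2·3^1 − 5 = 6 − 5 = 1.
Assume s_m = 2·3^m − 5 for some m ≥ 1.
Then s_{m+1} = 3s_m + 10 = 3·(2·3^m − 5) + 10 = 6·3^m − 15 + 10 = 2·3^{m+1} − 5.
This completes the inductive step, so s_k = 2·3^k − 5 for all k ≥ 1.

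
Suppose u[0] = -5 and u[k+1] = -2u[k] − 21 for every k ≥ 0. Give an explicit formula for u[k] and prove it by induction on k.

Claim: u[k] = 2·(-2)^k − 7.

Base case: u[0] = -5, and 2·(-2)^0 − 7 = 2 − 7 = -5.
Assume u[r] = 2·(-2)^r − 7 for some r ≥ 0.
Then u[r+1] = -2u[r] − 21 = -2·(2·(-2)^r − 7) − 21 = -4·(-2)^r + 14 − 21 = 2·(-2)^{r+1} − 7.
So the formula holds for r+1, and by induction u[k] = 2·(-2)^k − 7 for all k ≥ 0.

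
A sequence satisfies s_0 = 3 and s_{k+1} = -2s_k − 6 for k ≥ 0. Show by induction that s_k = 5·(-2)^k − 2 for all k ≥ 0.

Base case: s_0 = 3, and 5·(-2)^0 − 2 = 5 − 2 = 3.
Assume s_j = 5·(-2)^j − 2 for some j ≥ 0.
Then s_{j+1} = -2s_j − 6 = -2·(5·(-2)^j − 2) − 6 = -10·(-2)^j + 4 − 6 = 5·(-2)^{j+1} − 2.
Hence s_k = 5·(-2)^k − 2 for every k ≥ 0, by induction.

s_k = 5·(-2)^k − 2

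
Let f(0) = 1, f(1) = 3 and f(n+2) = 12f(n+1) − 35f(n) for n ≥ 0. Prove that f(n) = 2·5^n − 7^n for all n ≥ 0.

Base cases: f(0) = 1 and 2·5^0 − 7^0 = 1; f(1) = 3 and 2·5^1 − 7^1 = 3.
Assume f(j) = 2·5^j − 7^j for all 0 ≤ j ≤ k, where k ≥ 1.
Then f(k+1) = 12f(k) − 35f(k−1) = 12·(2·5^k − 7^k) − 35·(2·5^{k−1} − 7^{k−1}) = 2·(12·5 − 35)5^{k−1} − (12·7 − 35)7^{k−1} = 50·5^{k−1} − 49·7^{k−1} = 2·5^{k+1} − 7^{k+1}.
Hence f(n) = 2·5^n − 7^n for every n ≥ 0, by strong induction.

f(n) = 2·5^n − 7^n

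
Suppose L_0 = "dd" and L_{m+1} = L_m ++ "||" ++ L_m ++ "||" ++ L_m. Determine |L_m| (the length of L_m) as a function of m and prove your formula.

Claim: |L_m| = 4·3^m − 2.

Base case: |L_0| = 2, and 4·3^0 − 2 = 2.
Assume |L_j| = 4·3^j − 2.
Then |L_{j+1}| = 3|L_j| + 4 = 3(4·3^j − 2) + 4 = 4·3^{j+1} − 6 + 4 = 4·3^{j+1} − 2.
So the formula holds for j+1, and by induction |L_m| = 4·3^m − 2 for all m ≥ 0.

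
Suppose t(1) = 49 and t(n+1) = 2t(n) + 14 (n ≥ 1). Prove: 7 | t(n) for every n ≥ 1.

Base case: t(1) = 49 = 7·7, so 7 | t(1).
Assume 7 | t(m), so t(m) = 7s for some integer s.
Then t(m+1) = 2t(m) + 14 = 2·(7s) + 14 = 7(2s + 2), so 7 | t(m+1).
So the property holds for m+1, and by induction 7 | t(n) for all n ≥ 1.

7 | t(n)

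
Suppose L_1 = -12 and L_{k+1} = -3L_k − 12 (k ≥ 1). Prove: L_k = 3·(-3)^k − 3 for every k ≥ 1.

Base case: L_1 = -12, and 3·(-3)^1 − 3 = -9 − 3 = -12.
Assume L_j = 3·(-3)^j − 3 for some j ≥ 1.
Then L_{j+1} = -3L_j − 12 = -3·(3·(-3)^j − 3) − 12 = -9·(-3)^j + 9 − 12 = 3·(-3)^{j+1} − 3.
By induction, L_k = 3·(-3)^k − 3 for all k ≥ 1.

L_k = 3·(-3)^k − 3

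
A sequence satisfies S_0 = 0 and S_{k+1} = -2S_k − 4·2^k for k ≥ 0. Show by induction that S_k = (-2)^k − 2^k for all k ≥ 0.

Base case: S_0 = 0, and (-2)^0 − 2^0 = 1 − 1 = 0.
Assume S_m = (-2)^m − 2^m for some m ≥ 0.
Then S_{m+1} = -2S_m − 4·2^m = -2·((-2)^m − 2^m) − 4·2^m = (-2)^{m+1} + 2·2^m − 4·2^m = (-2)^{m+1} − 2·2^m = (-2)^{m+1} − 2^{m+1}.
This completes the inductive step, so S_k = (-2)^k − 2^k for all k ≥ 0.

S_k = (-2)^k − 2^k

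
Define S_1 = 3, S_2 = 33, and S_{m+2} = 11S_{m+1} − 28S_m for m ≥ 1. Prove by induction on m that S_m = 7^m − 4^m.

Base cases: S_1 = 3 and 7^1 − 4^1 = 3; S_2 = 33 and 7^2 − 4^2 = 33.
Assume S_j = 7^j − 4^j for all 1 ≤ j ≤ r, where r ≥ 2.
Then S_{r+1} = 11S_r − 28S_{r−1} = 11·(7^r − 4^r) − 28·(7^{r−1} − 4^{r−1}) = (11·7 − 28)7^{r−1} − (11·4 − 28)4^{r−1} = 49·7^{r−1} − 16·4^{r−1} = 7^{r+1} − 4^{r+1}.
By strong induction, S_m = 7^m − 4^m for all m ≥ 1.

S_m = 7^m − 4^m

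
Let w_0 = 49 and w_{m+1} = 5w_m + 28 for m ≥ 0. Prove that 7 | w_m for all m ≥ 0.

Base case: w_0 = 49 = 7·7, so 7 | w_0.
Assume 7 | w_k, so w_k = 7t for some integer t.
Then w_{k+1} = 5w_k + 28 = 5·(7t) + 28 = 7(5t + 4), so 7 | w_{k+1}.
By induction, 7 | w_m for all m ≥ 0.

7 | w_m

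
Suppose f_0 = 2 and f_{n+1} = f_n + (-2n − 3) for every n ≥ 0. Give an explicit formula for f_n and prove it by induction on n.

Claim: f_n = -n^2 − 2n + 2.

Base case: f_0 = 2, and -0^2 − 2·0 + 2 = 2.
Assume f_m = -m^2 − 2m + 2.
Then f_{m+1} = f_m + (-2m − 3) = (-m^2 − 2m + 2) + (-2m − 3) = -m^2 − 4m − 1,
and -(m+1)^2 − 2·(m+1) + 2 = -m^2 − 4m − 1.
Hence f_n = -n^2 − 2n + 2 for every n ≥ 0, by induction.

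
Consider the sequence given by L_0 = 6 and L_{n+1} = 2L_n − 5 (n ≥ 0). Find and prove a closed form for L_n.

Claim: L_n = 2^n + 5.

Base case: L_0 = 6, and 2^0 + 5 = 1 + 5 = 6.
Assume L_j = 2^j + 5 for some j ≥ 0.
Then L_{j+1} = 2L_j − 5 = 2·(2^j + 5) − 5 = 2^{j+1} + 10 − 5 = 2^{j+1} + 5.
By induction, L_n = 2^n + 5 for all n ≥ 0.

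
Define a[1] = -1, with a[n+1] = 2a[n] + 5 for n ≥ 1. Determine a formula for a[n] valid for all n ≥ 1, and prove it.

Claim: a[n] = 2^{n+1} − 5.

Base case: a[1] = -1, and 2^{1+1} − 5 = 4 − 5 = -1.
Assume a[k] = 2^{k+1} − 5 for some k ≥ 1.
Then a[k+1] = 2a[k] + 5 = 2·(2^{k+1} − 5) + 5 = 2^{k+2} − 10 + 5 = 2^{k+2} − 5.
So the formula holds for k+1, and by induction a[n] = 2^{n+1} − 5 for all n ≥ 1.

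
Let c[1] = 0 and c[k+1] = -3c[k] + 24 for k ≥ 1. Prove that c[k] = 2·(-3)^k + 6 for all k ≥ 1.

Base case: c[1] = 0, and 2·(-3)^1 + 6 = -6 + 6 = 0.
Assume c[r] = 2·(-3)^r + 6 for some r ≥ 1.
Then c[r+1] = -3c[r] + 24 = -3·(2·(-3)^r + 6) + 24 = -6·(-3)^r − 18 + 24 = 2·(-3)^{r+1} + 6.
This completes the inductive step, so c[k] = 2·(-3)^k + 6 for all k ≥ 1.

c[k] = 2·(-3)^k + 6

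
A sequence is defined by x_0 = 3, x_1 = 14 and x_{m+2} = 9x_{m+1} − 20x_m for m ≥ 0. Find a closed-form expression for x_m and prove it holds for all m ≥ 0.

Claim: x_m = 2·5^m + 4^m.

Base cases: x_0 = 3 and 2·5^0 + 4^0 = 3; x_1 = 14 and 2·5^1 + 4^1 = 14.
Assume x_i = 2·5^i + 4^i for all 0 ≤ i ≤ j, where j ≥ 1.
Then x_{j+1} = 9x_j − 20x_{j−1} = 9·(2·5^j + 4^j) − 20·(2·5^{j−1} + 4^{j−1}) = 2·(9·5 − 20)5^{j−1} + (9·4 − 20)4^{j−1} = 50·5^{j−1} + 16·4^{j−1} = 2·5^{j+1} + 4^{j+1}.
So the formula holds for j+1, and by strong induction x_m = 2·5^m + 4^m for all m ≥ 0.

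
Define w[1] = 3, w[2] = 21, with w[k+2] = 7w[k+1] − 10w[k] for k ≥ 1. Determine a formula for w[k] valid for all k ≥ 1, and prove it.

Claim: w[k] = 5^k − 2^k.

Base cases: w[1] = 3 and 5^1 − 2^1 = 3; w[2] = 21 and 5^2 − 2^2 = 21.
Assume w[j] = 5^j − 2^j for all 1 ≤ j ≤ m, where m ≥ 2.
Then w[m+1] = 7w[m] − 10w[m−1] = 7·(5^m − 2^m) − 10·(5^{m−1} − 2^{m−1}) = (7·5 − 10)5^{m−1} − (7·2 − 10)2^{m−1} = 25·5^{m−1} − 4·2^{m−1} = 5^{m+1} − 2^{m+1}.
Hence w[k] = 5^k − 2^k for every k ≥ 1, by strong induction.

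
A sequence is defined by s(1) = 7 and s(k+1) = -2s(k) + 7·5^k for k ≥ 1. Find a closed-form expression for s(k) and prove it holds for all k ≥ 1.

Claim: s(k) = -(-2)^k + 5^k.

Base case: s(1) = 7, and -(-2)^1 + 5^1 = 2 + 5 = 7.
Assume s(j) = -(-2)^j + 5^j for some j ≥ 1.
Then s(j+1) = -2s(j) + 7·5^j = -2·(-(-2)^j + 5^j) + 7·5^j = -(-2)^{j+1} − 2·5^j + 7·5^j = -(-2)^{j+1} + 5·5^j = -(-2)^{j+1} + 5^{j+1}.
So the formula holds for j+1, and by induction s(k) = -(-2)^k + 5^k for all k ≥ 1.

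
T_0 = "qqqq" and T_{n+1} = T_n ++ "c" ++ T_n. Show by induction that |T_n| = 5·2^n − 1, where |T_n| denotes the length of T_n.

Base case: |T_0| = 4, and 5·2^0 − 1 = 4.
Assume |T_m| = 5·2^m − 1.
Then |T_{m+1}| = |T_m| + 1 + |T_m| = 2|T_m| + 1 = 2(5·2^m − 1) + 1 = 5·2^{m+1} − 2 + 1 = 5·2^{m+1} − 1.
By induction, |T_n| = 5·2^n − 1 for all n ≥ 0.

|T_n| = 5·2^n − 1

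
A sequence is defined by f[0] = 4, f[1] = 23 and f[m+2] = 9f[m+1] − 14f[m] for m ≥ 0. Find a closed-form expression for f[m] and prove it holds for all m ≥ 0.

Claim: f[m] = 3·7^m + 2^m.

Base cases: f[0] = 4 and 3·7^0 + 2^0 = 4; f[1] = 23 and 3·7^1 + 2^1 = 23.
Assume f[j] = 3·7^j + 2^j for all 0 ≤ j ≤ r, where r ≥ 1.
Then f[r+1] = 9f[r] − 14f[r−1] = 9·(3·7^r + 2^r) − 14·(3·7^{r−1} + 2^{r−1}) = 3·(9·7 − 14)7^{r−1} + (9·2 − 14)2^{r−1} = 147·7^{r−1} + 4·2^{r−1} = 3·7^{r+1} + 2^{r+1}.
By strong induction, f[m] = 3·7^m + 2^m for all m ≥ 0.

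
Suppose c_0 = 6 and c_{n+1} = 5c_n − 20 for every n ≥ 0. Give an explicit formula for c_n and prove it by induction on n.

Claim: c_n = 5^n + 5.

Base case: c_0 = 6, and 5^0 + 5 = 1 + 5 = 6.
Assume c_m = 5^m + 5 for some m ≥ 0.
Then c_{m+1} = 5c_m − 20 = 5·(5^m + 5) − 20 = 5^{m+1} + 25 − 20 = 5^{m+1} + 5.
Hence c_n = 5^n + 5 for every n ≥ 0, by induction.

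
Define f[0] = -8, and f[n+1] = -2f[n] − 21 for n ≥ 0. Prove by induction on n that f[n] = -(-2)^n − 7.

Base case: f[0] = -8, and -(-2)^0 − 7 = -1 − 7 = -8.
Assume f[k] = -(-2)^k − 7 for some k ≥ 0.
Then f[k+1] = -2f[k] − 21 = -2·(-(-2)^k − 7) − 21 = 2·(-2)^k + 14 − 21 = -(-2)^{k+1} − 7.
This completes the inductive step, so f[n] = -(-2)^n − 7 for all n ≥ 0.

f[n] = -(-2)^n − 7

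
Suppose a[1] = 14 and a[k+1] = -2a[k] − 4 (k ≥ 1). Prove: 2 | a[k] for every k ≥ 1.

Base case: a[1] = 14 = 2·7, so 2 | a[1].
Assume 2 | a[r], so a[r] = 2t for some integer t.
Then a[r+1] = -2a[r] − 4 = -2·(2t) − 4 = 2(-2t − 2), so 2 | a[r+1].
By induction, 2 | a[k] for all k ≥ 1.

2 | a[k]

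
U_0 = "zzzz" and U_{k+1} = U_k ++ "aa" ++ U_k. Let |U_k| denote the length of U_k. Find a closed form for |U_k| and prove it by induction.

Claim: |U_k| = 6·2^k − 2.

Base case: |U_0| = 4, and 6·2^0 − 2 = 4.
Assume |U_m| = 6·2^m − 2.
Then |U_{m+1}| = |U_m| + 2 + |U_m| = 2|U_m| + 2 = 2(6·2^m − 2) + 2 = 6·2^{m+1} − 4 + 2 = 6·2^{m+1} − 2.
So the formula holds for m+1, and by induction |U_k| = 6·2^k − 2 for all k ≥ 0.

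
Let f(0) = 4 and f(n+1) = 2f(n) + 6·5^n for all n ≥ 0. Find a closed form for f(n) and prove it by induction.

Claim: f(n) = 2·2^n + 2·5^n.

Base case: f(0) = 4, and 2·2^0 + 2·5^0 = 2 + 2 = 4.
Assume f(j) = 2·2^j + 2·5^j for some j ≥ 0.
Then f(j+1) = 2f(j) + 6·5^j = 2·(2·2^j + 2·5^j) + 6·5^j = 2·2^{j+1} + 4·5^j + 6·5^j = 2·2^{j+1} + 10·5^j = 2·2^{j+1} + 2·5^{j+1}.
Hence f(n) = 2·2^n + 2·5^n for every n ≥ 0, by induction.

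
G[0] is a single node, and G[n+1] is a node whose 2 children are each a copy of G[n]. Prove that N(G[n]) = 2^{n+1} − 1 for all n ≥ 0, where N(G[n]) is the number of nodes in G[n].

Base case: N(G[0]) = 1, and 2^{0+1} − 1 = 1.
Assume N(G[r]) = 2^{r+1} − 1.
Then N(G[r+1]) = 1 + 2N(G[r]) = 1 + 2(2^{r+1} − 1) = 2^{r+2} − 2 + 1 = 2^{r+2} − 1.
By induction, N(G[n]) = 2^{n+1} − 1 for all n ≥ 0.

N(G[n]) = 2^{n+1} − 1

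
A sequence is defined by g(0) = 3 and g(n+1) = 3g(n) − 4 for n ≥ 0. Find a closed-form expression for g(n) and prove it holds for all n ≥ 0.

Claim: g(n) = 3^n + 2.

Base case: g(0) = 3, and 3^0 + 2 = 1 + 2 = 3.
Assume g(j) = 3^j + 2 for some j ≥ 0.
Then g(j+1) = 3g(j) − 4 = 3·(3^j + 2) − 4 = 3^{j+1} + 6 − 4 = 3^{j+1} + 2.
By induction, g(n) = 3^n + 2 for all n ≥ 0.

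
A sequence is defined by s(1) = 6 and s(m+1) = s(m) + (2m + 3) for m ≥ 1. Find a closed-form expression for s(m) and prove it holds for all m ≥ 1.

Claim: s(m) = m^2 + 2m + 3.

Base case: s(1) = 6, and 1^2 + 2·1 + 3 = 6.
Assume s(k) = k^2 + 2k + 3.
Then s(k+1) = s(k) + (2k + 3) = (k^2 + 2k + 3) + (2k + 3) = k^2 + 4k + 6,
and (k+1)^2 + 2·(k+1) + 3 = k^2 + 4k + 6.
By induction, s(m) = m^2 + 2m + 3 for all m ≥ 1.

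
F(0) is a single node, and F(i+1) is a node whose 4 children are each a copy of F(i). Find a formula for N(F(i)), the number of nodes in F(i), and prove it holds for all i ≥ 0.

Claim: N(F(i)) = (4^{i+1} − 1)/3.

Base case: N(F(0)) = 1, and (4^{0+1} − 1)/3 = 1.
Assume N(F(r)) = (4^{r+1} − 1)/3.
Then N(F(r+1)) = 1 + 4N(F(r)) = 1 + 4·(4^{r+1} − 1)/3 = 1 + (4^{r+2} − 4)/3 = (3 + 4^{r+2} − 4)/3 = (4^{r+2} − 1)/3.
This completes the inductive step, so N(F(i)) = (4^{i+1} − 1)/3 for all i ≥ 0.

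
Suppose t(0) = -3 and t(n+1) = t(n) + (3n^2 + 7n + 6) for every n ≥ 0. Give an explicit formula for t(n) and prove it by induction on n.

Claim: t(n) = n^3 + 2n^2 + 3n − 3.

Base case: t(0) = -3, and 0^3 + 2·0^2 + 3·0 − 3 = -3.
Assume t(j) = j^3 + 2j^2 + 3j − 3.
Then t(j+1) = t(j) + (3j^2 + 7j + 6) = (j^3 + 2j^2 + 3j − 3) + (3j^2 + 7j + 6) = j^3 + 5j^2 + 10j + 3,
and (j+1)^3 + 2·(j+1)^2 + 3·(j+1) − 3 = j^3 + 5j^2 + 10j + 3.
This completes the inductive step, so t(n) = n^3 + 2n^2 + 3n − 3 for all n ≥ 0.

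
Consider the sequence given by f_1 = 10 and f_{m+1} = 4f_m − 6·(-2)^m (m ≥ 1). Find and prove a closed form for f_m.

Claim: f_m = 3·4^m + (-2)^m.

Base case: f_1 = 10, and 3·4^1 + (-2)^1 = 12 − 2 = 10.
Assume f_k = 3·4^k + (-2)^k for some k ≥ 1.
Then f_{k+1} = 4f_k − 6·(-2)^k = 4·(3·4^k + (-2)^k) − 6·(-2)^k = 3·4^{k+1} + 4·(-2)^k − 6·(-2)^k = 3·4^{k+1} − 2·(-2)^k = 3·4^{k+1} + (-2)^{k+1}.
So the formula holds for k+1, and by induction f_m = 3·4^m + (-2)^m for all m ≥ 1.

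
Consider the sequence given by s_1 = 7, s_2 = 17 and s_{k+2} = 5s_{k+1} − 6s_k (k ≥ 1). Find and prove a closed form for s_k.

Claim: s_k = 3^k + 2·2^k.

Base cases: s_1 = 7 and 3^1 + 2·2^1 = 7; s_2 = 17 and 3^2 + 2·2^2 = 17.
Assume s_i = 3^i + 2·2^i for all 1 ≤ i ≤ j, where j ≥ 2.
Then s_{j+1} = 5s_j − 6s_{j−1} = 5·(3^j + 2·2^j) − 6·(3^{j−1} + 2·2^{j−1}) = (5·3 − 6)3^{j−1} + 2·(5·2 − 6)2^{j−1} = 9·3^{j−1} + 8·2^{j−1} = 3^{j+1} + 2·2^{j+1}.
So the formula holds for j+1, and by strong induction s_k = 3^k + 2·2^k for all k ≥ 1.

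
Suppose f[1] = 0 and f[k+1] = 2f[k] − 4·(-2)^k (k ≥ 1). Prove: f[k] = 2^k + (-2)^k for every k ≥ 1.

Base case: f[1] = 0, and 2^1 + (-2)^1 = 2 − 2 = 0.
Assume f[r] = 2^r + (-2)^r for some r ≥ 1.
Then f[r+1] = 2f[r] − 4·(-2)^r = 2·(2^r + (-2)^r) − 4·(-2)^r = 2^{r+1} + 2·(-2)^r − 4·(-2)^r = 2^{r+1} − 2·(-2)^r = 2^{r+1} + (-2)^{r+1}.
Hence f[k] = 2^k + (-2)^k for every k ≥ 1, by induction.

f[k] = 2^k + (-2)^k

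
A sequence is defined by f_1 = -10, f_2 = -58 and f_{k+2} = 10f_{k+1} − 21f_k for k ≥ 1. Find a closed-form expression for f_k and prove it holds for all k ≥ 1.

Claim: f_k = -7^k − 3^k.

Base cases: f_1 = -10 and -7^1 − 3^1 = -10; f_2 = -58 and -7^2 − 3^2 = -58.
Assume f_j = -7^j − 3^j for all 1 ≤ j ≤ r, where r ≥ 2.
Then f_{r+1} = 10f_r − 21f_{r−1} = 10·(-7^r − 3^r) − 21·(-7^{r−1} − 3^{r−1}) = -(10·7 − 21)7^{r−1} − (10·3 − 21)3^{r−1} = -49·7^{r−1} − 9·3^{r−1} = -7^{r+1} − 3^{r+1}.
So the formula holds for r+1, and by strong induction f_k = -7^k − 3^k for all k ≥ 1.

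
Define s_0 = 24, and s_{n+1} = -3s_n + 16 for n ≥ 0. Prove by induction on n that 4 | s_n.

Base case: s_0 = 24 = 4·6, so 4 | s_0.
Assume 4 | s_m, so s_m = 4t for some integer t.
Then s_{m+1} = -3s_m + 16 = -3·(4t) + 16 = 4(-3t + 4), so 4 | s_{m+1}.
So the property holds for m+1, and by induction 4 | s_n for all n ≥ 0.

4 | s_n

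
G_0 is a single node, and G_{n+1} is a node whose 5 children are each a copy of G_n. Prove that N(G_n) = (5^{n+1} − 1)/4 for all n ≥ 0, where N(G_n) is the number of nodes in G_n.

Base case: N(G_0) = 1, and (5^{0+1} − 1)/4 = 1.
Assume N(G_m) = (5^{m+1} − 1)/4.
Then N(G_{m+1}) = 1 + 5N(G_m) = 1 + 5·(5^{m+1} − 1)/4 = 1 + (5^{m+2} − 5)/4 = (4 + 5^{m+2} − 5)/4 = (5^{m+2} − 1)/4.
By induction, N(G_n) = (5^{n+1} − 1)/4 for all n ≥ 0.

N(G_n) = (5^{n+1} − 1)/4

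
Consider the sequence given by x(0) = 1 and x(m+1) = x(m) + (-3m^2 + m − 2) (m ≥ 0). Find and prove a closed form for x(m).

Claim: x(m) = -m^3 + 2m^2 − 3m + 1.

Base case: x(0) = 1, and -0^3 + 2·0^2 − 3·0 + 1 = 1.
Assume x(k) = -k^3 + 2k^2 − 3k + 1.
Then x(k+1) = x(k) + (-3k^2 + k − 2) = (-k^3 + 2k^2 − 3k + 1) + (-3k^2 + k − 2) = -k^3 − k^2 − 2k − 1,
and -(k+1)^3 + 2·(k+1)^2 − 3·(k+1) + 1 = -k^3 − k^2 − 2k − 1.
This completes the inductive step, so x(m) = -m^3 + 2m^2 − 3m + 1 for all m ≥ 0.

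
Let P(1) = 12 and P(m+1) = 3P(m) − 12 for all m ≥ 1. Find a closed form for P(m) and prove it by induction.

Claim: P(m) = 2·3^m + 6.

Base case: P(1) = 12, and 2·3^1 + 6 = 6 + 6 = 12.
Assume P(k) = 2·3^k + 6 for some k ≥ 1.
Then P(k+1) = 3P(k) − 12 = 3·(2·3^k + 6) − 12 = 6·3^k + 18 − 12 = 2·3^{k+1} + 6.
By induction, P(m) = 2·3^m + 6 for all m ≥ 1.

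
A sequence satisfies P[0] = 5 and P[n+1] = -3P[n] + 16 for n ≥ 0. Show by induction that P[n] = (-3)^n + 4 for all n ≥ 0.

Base case: P[0] = 5, and (-3)^0 + 4 = 1 + 4 = 5.
Assume P[j] = (-3)^j + 4 for some j ≥ 0.
Then P[j+1] = -3P[j] + 16 = -3·((-3)^j + 4) + 16 = -3·(-3)^j − 12 + 16 = (-3)^{j+1} + 4.
By induction, P[n] = (-3)^n + 4 for all n ≥ 0.

P[n] = (-3)^n + 4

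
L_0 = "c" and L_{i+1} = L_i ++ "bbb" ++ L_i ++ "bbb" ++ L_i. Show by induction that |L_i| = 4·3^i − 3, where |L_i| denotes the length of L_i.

Base case: |L_0| = 1, and 4·3^0 − 3 = 1.
Assume |L_r| = 4·3^r − 3.
Then |L_{r+1}| = 3|L_r| + 6 = 3(4·3^r − 3) + 6 = 4·3^{r+1} − 9 + 6 = 4·3^{r+1} − 3.
Hence |L_i| = 4·3^i − 3 for every i ≥ 0, by induction.

|L_i| = 4·3^i − 3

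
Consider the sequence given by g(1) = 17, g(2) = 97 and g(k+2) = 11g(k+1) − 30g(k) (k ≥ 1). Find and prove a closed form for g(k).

Claim: g(k) = 2·6^k + 5^k.

Base cases: g(1) = 17 and 2·6^1 + 5^1 = 17; g(2) = 97 and 2·6^2 + 5^2 = 97.
Assume g(j) = 2·6^j + 5^j for all 1 ≤ j ≤ m, where m ≥ 2.
Then g(m+1) = 11g(m) − 30g(m−1) = 11·(2·6^m + 5^m) − 30·(2·6^{m−1} + 5^{m−1}) = 2·(11·6 − 30)6^{m−1} + (11·5 − 30)5^{m−1} = 72·6^{m−1} + 25·5^{m−1} = 2·6^{m+1} + 5^{m+1}.
By strong induction, g(k) = 2·6^k + 5^k for all k ≥ 1.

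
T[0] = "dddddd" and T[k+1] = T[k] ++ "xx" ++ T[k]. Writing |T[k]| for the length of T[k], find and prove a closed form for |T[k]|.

Claim: |T[k]| = 2^{k+3} − 2.

Base case: |T[0]| = 6, and 2^{0+3} − 2 = 6.
Assume |T[r]| = 2^{r+3} − 2.
Then |T[r+1]| = |T[r]| + 2 + |T[r]| = 2|T[r]| + 2 = 2(2^{r+3} − 2) + 2 = 2^{r+1+3} − 4 + 2 = 2^{r+1+3} − 2.
This completes the inductive step, so |T[k]| = 2^{k+3} − 2 for all k ≥ 0.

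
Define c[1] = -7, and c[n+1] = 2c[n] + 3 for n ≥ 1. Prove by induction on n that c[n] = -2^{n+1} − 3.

Base case: c[1] = -7, and -2^{1+1} − 3 = -4 − 3 = -7.
Assume c[r] = -2^{r+1} − 3 for some r ≥ 1.
Then c[r+1] = 2c[r] + 3 = 2·(-2^{r+1} − 3) + 3 = -2^{r+2} − 6 + 3 = -2^{r+2} − 3.
By induction, c[n] = -2^{n+1} − 3 for all n ≥ 1.

c[n] = -2^{n+1} − 3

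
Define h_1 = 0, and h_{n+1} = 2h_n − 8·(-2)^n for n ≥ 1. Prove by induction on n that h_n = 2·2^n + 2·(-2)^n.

Base case: h_1 = 0, and 2·2^1 + 2·(-2)^1 = 4 − 4 = 0.
Assume h_j = 2·2^j + 2·(-2)^j for some j ≥ 1.
Then h_{j+1} = 2h_j − 8·(-2)^j = 2·(2·2^j + 2·(-2)^j) − 8·(-2)^j = 2·2^{j+1} + 4·(-2)^j − 8·(-2)^j = 2·2^{j+1} − 4·(-2)^j = 2·2^{j+1} + 2·(-2)^{j+1}.
So the formula holds for j+1, and by induction h_n = 2·2^n + 2·(-2)^n for all n ≥ 1.

h_n = 2·2^n + 2·(-2)^n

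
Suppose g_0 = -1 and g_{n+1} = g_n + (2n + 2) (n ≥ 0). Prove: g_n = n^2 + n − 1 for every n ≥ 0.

Base case: g_0 = -1, and 0^2 + 0 − 1 = -1.
Assume g_k = k^2 + k − 1.
Then g_{k+1} = g_k + (2k + 2) = (k^2 + k − 1) + (2k + 2) = k^2 + 3k + 1,
and (k+1)^2 + (k+1) − 1 = k^2 + 3k + 1.
Hence g_n = n^2 + n − 1 for every n ≥ 0, by induction.

g_n = n^2 + n − 1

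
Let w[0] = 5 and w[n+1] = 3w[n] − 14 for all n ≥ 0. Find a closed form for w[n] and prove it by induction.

Claim: w[n] = -2·3^n + 7.

Base case: w[0] = 5, and -2·3^0 + 7 = -2 + 7 = 5.
Assume w[k] = -2·3^k + 7 for some k ≥ 0.
Then w[k+1] = 3w[k] − 14 = 3·(-2·3^k + 7) − 14 = -6·3^k + 21 − 14 = -2·3^{k+1} + 7.
By induction, w[n] = -2·3^n + 7 for all n ≥ 0.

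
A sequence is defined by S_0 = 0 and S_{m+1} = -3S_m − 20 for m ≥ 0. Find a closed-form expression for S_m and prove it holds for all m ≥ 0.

Claim: S_m = 5·(-3)^m − 5.

Base case: S_0 = 0, and 5·(-3)^0 − 5 = 5 − 5 = 0.
Assume S_r = 5·(-3)^r − 5 for some r ≥ 0.
Then S_{r+1} = -3S_r − 20 = -3·(5·(-3)^r − 5) − 20 = -15·(-3)^r + 15 − 20 = 5·(-3)^{r+1} − 5.
So the formula holds for r+1, and by induction S_m = 5·(-3)^m − 5 for all m ≥ 0.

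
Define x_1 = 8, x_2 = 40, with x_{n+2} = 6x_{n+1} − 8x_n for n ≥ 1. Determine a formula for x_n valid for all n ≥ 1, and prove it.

Claim: x_n = 3·4^n − 2·2^n.

Base cases: x_1 = 8 and 3·4^1 − 2·2^1 = 8; x_2 = 40 and 3·4^2 − 2·2^2 = 40.
Assume x_j = 3·4^j − 2·2^j for all 1 ≤ j ≤ k, where k ≥ 2.
Then x_{k+1} = 6x_k − 8x_{k−1} = 6·(3·4^k − 2·2^k) − 8·(3·4^{k−1} − 2·2^{k−1}) = 3·(6·4 − 8)4^{k−1} − 2·(6·2 − 8)2^{k−1} = 48·4^{k−1} − 8·2^{k−1} = 3·4^{k+1} − 2·2^{k+1}.
Hence x_n = 3·4^n − 2·2^n for every n ≥ 1, by strong induction.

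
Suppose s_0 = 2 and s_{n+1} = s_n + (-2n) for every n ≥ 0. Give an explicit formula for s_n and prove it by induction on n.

Claim: s_n = -n^2 + n + 2.

Base case: s_0 = 2, and -0^2 + 0 + 2 = 2.
Assume s_k = -k^2 + k + 2.
Then s_{k+1} = s_k + (-2k) = (-k^2 + k + 2) + (-2k) = -k^2 − k + 2,
and -(k+1)^2 + (k+1) + 2 = -k^2 − k + 2.
By induction, s_n = -n^2 + n + 2 for all n ≥ 0.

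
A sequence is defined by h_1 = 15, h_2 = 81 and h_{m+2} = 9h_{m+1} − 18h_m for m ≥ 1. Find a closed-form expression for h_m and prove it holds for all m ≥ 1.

Claim: h_m = 3^m + 2·6^m.

Base cases: h_1 = 15 and 3^1 + 2·6^1 = 15; h_2 = 81 and 3^2 + 2·6^2 = 81.
Assume h_i = 3^i + 2·6^i for all 1 ≤ i ≤ j, where j ≥ 2.
Then h_{j+1} = 9h_j − 18h_{j−1} = 9·(3^j + 2·6^j) − 18·(3^{j−1} + 2·6^{j−1}) = (9·3 − 18)3^{j−1} + 2·(9·6 − 18)6^{j−1} = 9·3^{j−1} + 72·6^{j−1} = 3^{j+1} + 2·6^{j+1}.
This completes the inductive step, so h_m = 3^m + 2·6^m for all m ≥ 1.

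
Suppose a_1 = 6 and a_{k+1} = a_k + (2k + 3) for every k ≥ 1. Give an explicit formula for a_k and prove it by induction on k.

Claim: a_k = k^2 + 2k + 3.

Base case: a_1 = 6, and 1^2 + 2·1 + 3 = 6.
Assume a_m = m^2 + 2m + 3.
Then a_{m+1} = a_m + (2m + 3) = (m^2 + 2m + 3) + (2m + 3) = m^2 + 4m + 6,
and (m+1)^2 + 2·(m+1) + 3 = m^2 + 4m + 6.
This completes the inductive step, so a_k = k^2 + 2k + 3 for all k ≥ 1.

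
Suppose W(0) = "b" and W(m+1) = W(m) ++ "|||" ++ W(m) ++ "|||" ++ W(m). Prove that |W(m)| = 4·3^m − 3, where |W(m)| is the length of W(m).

Base case: |W(0)| = 1, and 4·3^0 − 3 = 1.
Assume |W(r)| = 4·3^r − 3.
Then |W(r+1)| = 3|W(r)| + 6 = 3(4·3^r − 3) + 6 = 4·3^{r+1} − 9 + 6 = 4·3^{r+1} − 3.
So the formula holds for r+1, and by induction |W(m)| = 4·3^m − 3 for all m ≥ 0.

|W(m)| = 4·3^m − 3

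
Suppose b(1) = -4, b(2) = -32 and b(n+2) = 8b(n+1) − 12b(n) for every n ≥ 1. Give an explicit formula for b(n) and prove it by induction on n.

Claim: b(n) = -6^n + 2^n.

Base cases: b(1) = -4 and -6^1 + 2^1 = -4; b(2) = -32 and -6^2 + 2^2 = -32.
Assume b(j) = -6^j + 2^j for all 1 ≤ j ≤ r, where r ≥ 2.
Then b(r+1) = 8b(r) − 12b(r−1) = 8·(-6^r + 2^r) − 12·(-6^{r−1} + 2^{r−1}) = -(8·6 − 12)6^{r−1} + (8·2 − 12)2^{r−1} = -36·6^{r−1} + 4·2^{r−1} = -6^{r+1} + 2^{r+1}.
So the formula holds for r+1, and by strong induction b(n) = -6^n + 2^n for all n ≥ 1.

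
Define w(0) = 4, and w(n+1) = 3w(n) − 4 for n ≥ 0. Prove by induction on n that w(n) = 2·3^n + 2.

Base case: w(0) = 4, and 2·3^0 + 2 = 2 + 2 = 4.
Assume w(k) = 2·3^k + 2 for some k ≥ 0.
Then w(k+1) = 3w(k) − 4 = 3·(2·3^k + 2) − 4 = 6·3^k + 6 − 4 = 2·3^{k+1} + 2.
Hence w(n) = 2·3^n + 2 for every n ≥ 0, by induction.

w(n) = 2·3^n + 2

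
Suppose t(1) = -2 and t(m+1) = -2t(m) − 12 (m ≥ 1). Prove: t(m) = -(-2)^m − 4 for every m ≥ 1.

Base case: t(1) = -2, and -(-2)^1 − 4 = 2 − 4 = -2.
Assume t(r) = -(-2)^r − 4 for some r ≥ 1.
Then t(r+1) = -2t(r) − 12 = -2·(-(-2)^r − 4) − 12 = 2·(-2)^r + 8 − 12 = -(-2)^{r+1} − 4.
Hence t(m) = -(-2)^m − 4 for every m ≥ 1, by induction.

t(m) = -(-2)^m − 4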